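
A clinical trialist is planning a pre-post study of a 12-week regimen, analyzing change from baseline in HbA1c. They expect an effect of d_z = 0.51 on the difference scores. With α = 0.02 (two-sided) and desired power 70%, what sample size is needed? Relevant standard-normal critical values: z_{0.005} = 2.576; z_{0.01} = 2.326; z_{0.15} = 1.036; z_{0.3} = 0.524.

n = 32 pairs

For a paired (one-sample on differences) test: n = ((z_{α/2} + z_β) / d)².
z_{α/2} + z_β = 2.326 + 0.524 = 2.850.
n = (2.850 / 0.51)² = 5.588² = 31.23.
Round up.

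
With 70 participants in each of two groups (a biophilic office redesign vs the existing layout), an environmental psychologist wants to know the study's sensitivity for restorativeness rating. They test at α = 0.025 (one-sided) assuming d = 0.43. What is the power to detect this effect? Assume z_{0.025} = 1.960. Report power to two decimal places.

power ≈ 0.72

For two equal groups, power = Φ(d·√(n/2) − z_{α}).
d·√(n/2) = 0.43 × √(70/2) = 0.43 × 5.916 = 2.544.
z_β = 2.544 − 1.960 = 0.584.
Power = Φ(0.584) = 0.720.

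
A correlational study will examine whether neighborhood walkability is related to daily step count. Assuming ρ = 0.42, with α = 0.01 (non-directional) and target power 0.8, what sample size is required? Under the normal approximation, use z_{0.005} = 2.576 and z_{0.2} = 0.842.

n = 62

Fisher's z: C = ½·ln((1+r)/(1−r)) = ½·ln(2.4483) = 0.4477.
n = ((z_{α/2} + z_β)/C)² + 3.
(2.576 + 0.842) / 0.4477 = 3.418 / 0.4477 = 7.635.
n = 7.635² + 3 = 58.29 + 3 = 61.3.
Round up.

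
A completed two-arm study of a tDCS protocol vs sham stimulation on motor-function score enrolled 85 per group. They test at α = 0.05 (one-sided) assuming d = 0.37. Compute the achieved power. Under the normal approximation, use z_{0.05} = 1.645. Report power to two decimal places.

power ≈ 0.78

For two equal groups, power = Φ(d·√(n/2) − z_{α}).
d·√(n/2) = 0.37 × √(85/2) = 0.37 × 6.519 = 2.412.
z_β = 2.412 − 1.645 = 0.767.
Power = Φ(0.767) = 0.778.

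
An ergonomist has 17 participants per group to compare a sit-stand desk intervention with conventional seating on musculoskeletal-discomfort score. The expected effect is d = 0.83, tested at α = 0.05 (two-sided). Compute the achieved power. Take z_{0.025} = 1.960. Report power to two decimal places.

For two equal groups, power = Φ(d·√(n/2) − z_{α/2}).
d·√(n/2) = 0.83 × √(17/2) = 0.83 × 2.915 = 2.420.
z_β = 2.420 − 1.960 = 0.460.
Power = Φ(0.460) = 0.677.

power ≈ 0.68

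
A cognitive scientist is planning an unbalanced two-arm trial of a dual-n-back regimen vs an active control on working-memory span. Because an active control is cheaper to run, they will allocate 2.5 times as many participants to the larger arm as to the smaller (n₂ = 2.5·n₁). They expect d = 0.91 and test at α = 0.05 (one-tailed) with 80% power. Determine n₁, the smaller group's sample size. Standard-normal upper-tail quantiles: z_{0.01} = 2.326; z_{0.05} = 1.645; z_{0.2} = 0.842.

With allocation ratio k = n₂/n₁ = 2.5, Var(x̄₁−x̄₂) = σ²(1/n₁ + 1/(k·n₁)) = σ²·(k+1)/(k·n₁).
So n₁ = (1 + 1/k)·((z_{α} + z_β)/d)² = 1.400 × (2.487/0.91)².
n₁ = 1.400 × 7.47 = 10.5.
Round up: n₁ = 11, giving n₂ = ⌈2.5 × 11⌉ = ⌈27.5⌉ = 28.

n₁ = 11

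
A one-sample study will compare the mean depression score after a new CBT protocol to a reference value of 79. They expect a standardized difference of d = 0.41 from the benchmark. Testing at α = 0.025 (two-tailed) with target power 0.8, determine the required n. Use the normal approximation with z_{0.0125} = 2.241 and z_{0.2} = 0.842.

n = 57

For a one-sample test: n = ((z_{α/2} + z_β) / d)².
z_{α/2} + z_β = 2.241 + 0.842 = 3.083.
n = (3.083 / 0.41)² = 7.520² = 56.54.
Round up.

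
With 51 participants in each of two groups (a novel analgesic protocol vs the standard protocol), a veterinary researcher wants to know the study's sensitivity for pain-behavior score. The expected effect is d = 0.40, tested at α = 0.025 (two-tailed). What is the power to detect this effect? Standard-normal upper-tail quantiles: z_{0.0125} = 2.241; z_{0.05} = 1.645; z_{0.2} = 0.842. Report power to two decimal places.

power ≈ 0.41

For two equal groups, power = Φ(d·√(n/2) − z_{α/2}).
d·√(n/2) = 0.40 × √(51/2) = 0.40 × 5.050 = 2.020.
z_β = 2.020 − 2.241 = -0.221.
Power = Φ(-0.221) = 0.413.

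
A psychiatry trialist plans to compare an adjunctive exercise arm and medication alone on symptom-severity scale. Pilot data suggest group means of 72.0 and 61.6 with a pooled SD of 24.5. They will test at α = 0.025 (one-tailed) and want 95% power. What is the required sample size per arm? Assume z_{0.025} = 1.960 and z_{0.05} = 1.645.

n = 145 per group

Cohen's d = |M₁ − M₂| / SD_pooled = |72.0 − 61.6| / 24.5 = 10.4 / 24.5 = 0.424.
For two independent groups with equal n: n = 2·((z_{α} + z_β) / d)².
z_{α} + z_β = 1.960 + 1.645 = 3.605.
n = 2 × (3.605 / 0.424)² = 2 × 8.502² = 2 × 72.29 = 144.6.
Round up to the next whole participant.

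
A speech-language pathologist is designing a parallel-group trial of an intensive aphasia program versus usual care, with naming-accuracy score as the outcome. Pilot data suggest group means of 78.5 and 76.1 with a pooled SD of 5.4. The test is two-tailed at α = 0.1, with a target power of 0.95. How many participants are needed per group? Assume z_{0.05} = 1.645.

Cohen's d = |M₁ − M₂| / SD_pooled = |78.5 − 76.1| / 5.4 = 2.4 / 5.4 = 0.444.
For two independent groups with equal n: n = 2·((z_{α/2} + z_β) / d)².
z_{α/2} + z_β = 1.645 + 1.645 = 3.290.
n = 2 × (3.290 / 0.444)² = 2 × 7.410² = 2 × 54.91 = 109.8.
Round up to the next whole participant.

n = 110 per group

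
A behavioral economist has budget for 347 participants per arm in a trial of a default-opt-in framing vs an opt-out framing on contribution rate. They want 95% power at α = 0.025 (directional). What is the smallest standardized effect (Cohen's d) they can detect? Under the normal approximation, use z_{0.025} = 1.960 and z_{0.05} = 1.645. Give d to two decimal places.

For two independent groups of n = 347 each: d_min = (z_{α} + z_β)·√(2/n).
z-sum = 1.960 + 1.645 = 3.605.
d_min = 3.605 × √(2/347) = 3.605 × 0.0759 = 0.274.

d_min ≈ 0.27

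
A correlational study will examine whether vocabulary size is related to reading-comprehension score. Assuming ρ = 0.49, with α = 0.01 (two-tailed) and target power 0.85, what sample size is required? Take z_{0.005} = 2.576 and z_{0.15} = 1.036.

n = 49

Fisher's z: C = ½·ln((1+r)/(1−r)) = ½·ln(2.9216) = 0.5361.
n = ((z_{α/2} + z_β)/C)² + 3.
(2.576 + 1.036) / 0.5361 = 3.612 / 0.5361 = 6.738.
n = 6.738² + 3 = 45.39 + 3 = 48.4.
Round up.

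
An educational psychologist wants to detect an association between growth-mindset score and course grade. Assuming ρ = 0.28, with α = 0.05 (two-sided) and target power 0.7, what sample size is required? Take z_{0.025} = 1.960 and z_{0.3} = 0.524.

n = 78

Fisher's z: C = ½·ln((1+r)/(1−r)) = ½·ln(1.7778) = 0.2877.
n = ((z_{α/2} + z_β)/C)² + 3.
(1.960 + 0.524) / 0.2877 = 2.484 / 0.2877 = 8.634.
n = 8.634² + 3 = 74.55 + 3 = 77.5.
Round up.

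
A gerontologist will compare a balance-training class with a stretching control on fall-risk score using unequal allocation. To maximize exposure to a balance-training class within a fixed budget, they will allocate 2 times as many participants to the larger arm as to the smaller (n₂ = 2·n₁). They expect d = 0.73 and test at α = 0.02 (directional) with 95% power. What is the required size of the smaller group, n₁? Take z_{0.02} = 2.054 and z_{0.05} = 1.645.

n₁ = 39

With allocation ratio k = n₂/n₁ = 2, Var(x̄₁−x̄₂) = σ²(1/n₁ + 1/(k·n₁)) = σ²·(k+1)/(k·n₁).
So n₁ = (1 + 1/k)·((z_{α} + z_β)/d)² = 1.500 × (3.699/0.73)².
n₁ = 1.500 × 25.68 = 38.5.
Round up: n₁ = 39, giving n₂ = 2 × 39 = 78.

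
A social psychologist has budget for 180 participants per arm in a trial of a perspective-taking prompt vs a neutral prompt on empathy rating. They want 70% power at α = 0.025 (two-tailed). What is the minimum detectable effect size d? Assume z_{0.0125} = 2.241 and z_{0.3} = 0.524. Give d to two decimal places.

For two independent groups of n = 180 each: d_min = (z_{α/2} + z_β)·√(2/n).
z-sum = 2.241 + 0.524 = 2.765.
d_min = 2.765 × √(2/180) = 2.765 × 0.1054 = 0.291.

d_min ≈ 0.29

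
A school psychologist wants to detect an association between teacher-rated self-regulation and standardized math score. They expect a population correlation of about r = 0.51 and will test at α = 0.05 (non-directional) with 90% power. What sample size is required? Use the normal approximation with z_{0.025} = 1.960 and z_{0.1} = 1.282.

Fisher's z: C = ½·ln((1+r)/(1−r)) = ½·ln(3.0816) = 0.5627.
n = ((z_{α/2} + z_β)/C)² + 3.
(1.960 + 1.282) / 0.5627 = 3.242 / 0.5627 = 5.762.
n = 5.762² + 3 = 33.19 + 3 = 36.2.
Round up.

n = 37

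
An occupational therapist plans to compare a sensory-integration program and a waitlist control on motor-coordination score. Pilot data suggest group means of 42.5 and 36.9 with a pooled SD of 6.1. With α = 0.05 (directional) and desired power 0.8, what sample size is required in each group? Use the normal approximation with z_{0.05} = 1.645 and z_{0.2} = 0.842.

Cohen's d = |M₁ − M₂| / SD_pooled = |42.5 − 36.9| / 6.1 = 5.6 / 6.1 = 0.918.
For two independent groups with equal n: n = 2·((z_{α} + z_β) / d)².
z_{α} + z_β = 1.645 + 0.842 = 2.487.
n = 2 × (2.487 / 0.918)² = 2 × 2.709² = 2 × 7.34 = 14.7.
Round up to the next whole participant.

n = 15 per group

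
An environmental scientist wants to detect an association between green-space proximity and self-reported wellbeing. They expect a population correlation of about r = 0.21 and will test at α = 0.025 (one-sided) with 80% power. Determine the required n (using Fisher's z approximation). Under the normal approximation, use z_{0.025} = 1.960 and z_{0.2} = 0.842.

n = 176

Fisher's z: C = ½·ln((1+r)/(1−r)) = ½·ln(1.5316) = 0.2132.
n = ((z_{α} + z_β)/C)² + 3.
(1.960 + 0.842) / 0.2132 = 2.802 / 0.2132 = 13.143.
n = 13.143² + 3 = 172.73 + 3 = 175.7.
Round up.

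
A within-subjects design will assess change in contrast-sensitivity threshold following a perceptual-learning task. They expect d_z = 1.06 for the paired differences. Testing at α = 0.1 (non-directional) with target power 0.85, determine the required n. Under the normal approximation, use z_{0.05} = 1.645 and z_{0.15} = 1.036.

n = 7 pairs

For a paired (one-sample on differences) test: n = ((z_{α/2} + z_β) / d)².
z_{α/2} + z_β = 1.645 + 1.036 = 2.681.
n = (2.681 / 1.06)² = 2.529² = 6.40.
Round up.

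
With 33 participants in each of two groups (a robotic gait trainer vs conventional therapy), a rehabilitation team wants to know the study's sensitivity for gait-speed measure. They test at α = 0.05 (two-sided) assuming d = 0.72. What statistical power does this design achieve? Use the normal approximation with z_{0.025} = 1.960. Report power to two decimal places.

power ≈ 0.83

For two equal groups, power = Φ(d·√(n/2) − z_{α/2}).
d·√(n/2) = 0.72 × √(33/2) = 0.72 × 4.062 = 2.925.
z_β = 2.925 − 1.960 = 0.965.
Power = Φ(0.965) = 0.833.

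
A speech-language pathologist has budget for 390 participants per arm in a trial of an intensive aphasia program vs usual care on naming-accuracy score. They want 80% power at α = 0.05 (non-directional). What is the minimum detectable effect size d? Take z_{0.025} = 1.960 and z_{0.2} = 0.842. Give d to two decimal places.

For two independent groups of n = 390 each: d_min = (z_{α/2} + z_β)·√(2/n).
z-sum = 1.960 + 0.842 = 2.802.
d_min = 2.802 × √(2/390) = 2.802 × 0.0716 = 0.201.

d_min ≈ 0.20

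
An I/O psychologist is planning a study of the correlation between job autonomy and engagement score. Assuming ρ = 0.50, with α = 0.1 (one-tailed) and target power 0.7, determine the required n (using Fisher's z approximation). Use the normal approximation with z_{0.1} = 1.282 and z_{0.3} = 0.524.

n = 14

Fisher's z: C = ½·ln((1+r)/(1−r)) = ½·ln(3.0000) = 0.5493.
n = ((z_{α} + z_β)/C)² + 3.
(1.282 + 0.524) / 0.5493 = 1.806 / 0.5493 = 3.288.
n = 3.288² + 3 = 10.81 + 3 = 13.8.
Round up.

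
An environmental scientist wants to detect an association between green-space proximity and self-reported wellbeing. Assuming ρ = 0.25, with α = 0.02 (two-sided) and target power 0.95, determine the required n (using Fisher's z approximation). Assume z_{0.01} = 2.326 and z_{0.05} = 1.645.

n = 245

Fisher's z: C = ½·ln((1+r)/(1−r)) = ½·ln(1.6667) = 0.2554.
n = ((z_{α/2} + z_β)/C)² + 3.
(2.326 + 1.645) / 0.2554 = 3.971 / 0.2554 = 15.548.
n = 15.548² + 3 = 241.75 + 3 = 244.7.
Round up.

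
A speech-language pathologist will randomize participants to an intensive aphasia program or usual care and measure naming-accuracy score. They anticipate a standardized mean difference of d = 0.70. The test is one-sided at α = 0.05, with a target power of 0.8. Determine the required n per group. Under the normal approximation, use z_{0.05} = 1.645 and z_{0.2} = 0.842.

For two independent groups with equal n: n = 2·((z_{α} + z_β) / d)².
z_{α} + z_β = 1.645 + 0.842 = 2.487.
n = 2 × (2.487 / 0.70)² = 2 × 3.553² = 2 × 12.62 = 25.2.
Round up to the next whole participant.

n = 26 per group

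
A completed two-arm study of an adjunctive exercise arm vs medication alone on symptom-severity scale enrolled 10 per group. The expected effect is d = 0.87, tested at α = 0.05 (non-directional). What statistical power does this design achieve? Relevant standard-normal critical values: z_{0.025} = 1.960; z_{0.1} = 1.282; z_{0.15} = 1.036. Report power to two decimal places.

power ≈ 0.49

For two equal groups, power = Φ(d·√(n/2) − z_{α/2}).
d·√(n/2) = 0.87 × √(10/2) = 0.87 × 2.236 = 1.945.
z_β = 1.945 − 1.960 = -0.015.
Power = Φ(-0.015) = 0.494.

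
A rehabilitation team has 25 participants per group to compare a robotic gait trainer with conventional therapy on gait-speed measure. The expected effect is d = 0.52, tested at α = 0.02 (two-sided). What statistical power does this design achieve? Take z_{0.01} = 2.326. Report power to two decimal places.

For two equal groups, power = Φ(d·√(n/2) − z_{α/2}).
d·√(n/2) = 0.52 × √(25/2) = 0.52 × 3.536 = 1.838.
z_β = 1.838 − 2.326 = -0.488.
Power = Φ(-0.488) = 0.313.

power ≈ 0.31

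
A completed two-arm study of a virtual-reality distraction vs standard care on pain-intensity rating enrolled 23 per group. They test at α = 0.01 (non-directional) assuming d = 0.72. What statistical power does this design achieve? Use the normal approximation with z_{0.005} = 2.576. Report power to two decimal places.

power ≈ 0.45

For two equal groups, power = Φ(d·√(n/2) − z_{α/2}).
d·√(n/2) = 0.72 × √(23/2) = 0.72 × 3.391 = 2.442.
z_β = 2.442 − 2.576 = -0.134.
Power = Φ(-0.134) = 0.447.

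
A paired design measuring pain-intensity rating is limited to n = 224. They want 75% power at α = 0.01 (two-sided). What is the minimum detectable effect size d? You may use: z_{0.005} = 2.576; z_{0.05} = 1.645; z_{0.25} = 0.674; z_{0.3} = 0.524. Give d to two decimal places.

d_min ≈ 0.22

For a single sample (or paired design) of n = 224: d_min = (z_{α/2} + z_β)/√n.
z-sum = 2.576 + 0.674 = 3.250.
d_min = 3.250 / √224 = 3.250 / 14.967 = 0.217.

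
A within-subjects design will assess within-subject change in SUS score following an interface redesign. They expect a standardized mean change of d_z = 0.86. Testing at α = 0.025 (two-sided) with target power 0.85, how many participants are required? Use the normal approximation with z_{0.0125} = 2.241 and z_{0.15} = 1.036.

n = 15 pairs

For a paired (one-sample on differences) test: n = ((z_{α/2} + z_β) / d)².
z_{α/2} + z_β = 2.241 + 1.036 = 3.277.
n = (3.277 / 0.86)² = 3.810² = 14.52.
Round up.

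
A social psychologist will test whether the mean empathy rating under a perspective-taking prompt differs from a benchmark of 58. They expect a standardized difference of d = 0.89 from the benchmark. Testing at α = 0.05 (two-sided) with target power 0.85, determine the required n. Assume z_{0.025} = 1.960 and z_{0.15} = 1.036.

For a one-sample test: n = ((z_{α/2} + z_β) / d)².
z_{α/2} + z_β = 1.960 + 1.036 = 2.996.
n = (2.996 / 0.89)² = 3.366² = 11.33.
Round up.

n = 12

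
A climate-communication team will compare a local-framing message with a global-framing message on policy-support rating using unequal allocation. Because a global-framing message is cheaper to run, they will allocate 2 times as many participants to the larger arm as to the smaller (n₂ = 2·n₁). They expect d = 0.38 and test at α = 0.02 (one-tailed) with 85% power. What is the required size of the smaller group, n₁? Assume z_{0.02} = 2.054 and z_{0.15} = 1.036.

n₁ = 100

With allocation ratio k = n₂/n₁ = 2, Var(x̄₁−x̄₂) = σ²(1/n₁ + 1/(k·n₁)) = σ²·(k+1)/(k·n₁).
So n₁ = (1 + 1/k)·((z_{α} + z_β)/d)² = 1.500 × (3.090/0.38)².
n₁ = 1.500 × 66.12 = 99.2.
Round up: n₁ = 100, giving n₂ = 2 × 100 = 200.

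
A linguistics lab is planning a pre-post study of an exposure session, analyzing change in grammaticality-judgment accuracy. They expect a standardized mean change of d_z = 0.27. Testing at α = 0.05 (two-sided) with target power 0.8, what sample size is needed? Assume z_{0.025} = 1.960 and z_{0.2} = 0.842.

n = 108 pairs

For a paired (one-sample on differences) test: n = ((z_{α/2} + z_β) / d)².
z_{α/2} + z_β = 1.960 + 0.842 = 2.802.
n = (2.802 / 0.27)² = 10.378² = 107.70.
Round up.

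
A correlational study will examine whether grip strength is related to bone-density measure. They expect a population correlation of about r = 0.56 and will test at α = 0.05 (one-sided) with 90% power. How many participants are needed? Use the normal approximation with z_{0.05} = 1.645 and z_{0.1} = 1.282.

n = 25

Fisher's z: C = ½·ln((1+r)/(1−r)) = ½·ln(3.5455) = 0.6328.
n = ((z_{α} + z_β)/C)² + 3.
(1.645 + 1.282) / 0.6328 = 2.927 / 0.6328 = 4.625.
n = 4.625² + 3 = 21.40 + 3 = 24.4.
Round up.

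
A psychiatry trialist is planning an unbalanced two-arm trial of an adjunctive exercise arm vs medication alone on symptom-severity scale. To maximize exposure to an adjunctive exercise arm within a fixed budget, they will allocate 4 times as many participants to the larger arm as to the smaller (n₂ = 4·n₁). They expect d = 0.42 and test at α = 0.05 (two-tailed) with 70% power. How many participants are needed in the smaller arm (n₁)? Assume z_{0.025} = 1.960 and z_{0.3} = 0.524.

n₁ = 44

With allocation ratio k = n₂/n₁ = 4, Var(x̄₁−x̄₂) = σ²(1/n₁ + 1/(k·n₁)) = σ²·(k+1)/(k·n₁).
So n₁ = (1 + 1/k)·((z_{α/2} + z_β)/d)² = 1.250 × (2.484/0.42)².
n₁ = 1.250 × 34.98 = 43.7.
Round up: n₁ = 44, giving n₂ = 4 × 44 = 176.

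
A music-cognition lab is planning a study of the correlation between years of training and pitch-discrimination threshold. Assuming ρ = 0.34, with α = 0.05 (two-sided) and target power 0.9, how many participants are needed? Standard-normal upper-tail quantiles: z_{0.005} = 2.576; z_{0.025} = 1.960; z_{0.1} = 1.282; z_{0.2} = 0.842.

Fisher's z: C = ½·ln((1+r)/(1−r)) = ½·ln(2.0303) = 0.3541.
n = ((z_{α/2} + z_β)/C)² + 3.
(1.960 + 1.282) / 0.3541 = 3.242 / 0.3541 = 9.156.
n = 9.156² + 3 = 83.83 + 3 = 86.8.
Round up.

n = 87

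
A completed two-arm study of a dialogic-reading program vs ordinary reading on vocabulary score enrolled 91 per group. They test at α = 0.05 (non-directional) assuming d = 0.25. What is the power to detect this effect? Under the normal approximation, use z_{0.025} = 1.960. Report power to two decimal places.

For two equal groups, power = Φ(d·√(n/2) − z_{α/2}).
d·√(n/2) = 0.25 × √(91/2) = 0.25 × 6.745 = 1.686.
z_β = 1.686 − 1.960 = -0.274.
Power = Φ(-0.274) = 0.392.

power ≈ 0.39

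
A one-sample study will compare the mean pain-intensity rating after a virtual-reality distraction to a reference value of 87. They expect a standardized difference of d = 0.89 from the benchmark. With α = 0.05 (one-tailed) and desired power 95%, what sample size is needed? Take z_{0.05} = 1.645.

n = 14

For a one-sample test: n = ((z_{α} + z_β) / d)².
z_{α} + z_β = 1.645 + 1.645 = 3.290.
n = (3.290 / 0.89)² = 3.697² = 13.67.
Round up.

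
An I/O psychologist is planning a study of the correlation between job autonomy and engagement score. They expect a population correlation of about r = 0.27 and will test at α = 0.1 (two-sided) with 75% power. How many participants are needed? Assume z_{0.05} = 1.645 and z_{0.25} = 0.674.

Fisher's z: C = ½·ln((1+r)/(1−r)) = ½·ln(1.7397) = 0.2769.
n = ((z_{α/2} + z_β)/C)² + 3.
(1.645 + 0.674) / 0.2769 = 2.319 / 0.2769 = 8.375.
n = 8.375² + 3 = 70.14 + 3 = 73.1.
Round up.

n = 74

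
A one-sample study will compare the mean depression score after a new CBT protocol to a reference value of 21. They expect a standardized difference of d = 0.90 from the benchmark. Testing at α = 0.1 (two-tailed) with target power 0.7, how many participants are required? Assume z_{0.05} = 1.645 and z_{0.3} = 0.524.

n = 6

For a one-sample test: n = ((z_{α/2} + z_β) / d)².
z_{α/2} + z_β = 1.645 + 0.524 = 2.169.
n = (2.169 / 0.90)² = 2.410² = 5.81.
Round up.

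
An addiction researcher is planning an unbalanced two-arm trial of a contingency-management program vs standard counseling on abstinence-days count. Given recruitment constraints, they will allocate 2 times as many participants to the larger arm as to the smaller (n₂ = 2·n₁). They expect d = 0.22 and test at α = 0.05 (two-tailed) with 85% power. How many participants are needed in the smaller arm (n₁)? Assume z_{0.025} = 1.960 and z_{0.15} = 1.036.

With allocation ratio k = n₂/n₁ = 2, Var(x̄₁−x̄₂) = σ²(1/n₁ + 1/(k·n₁)) = σ²·(k+1)/(k·n₁).
So n₁ = (1 + 1/k)·((z_{α/2} + z_β)/d)² = 1.500 × (2.996/0.22)².
n₁ = 1.500 × 185.45 = 278.2.
Round up: n₁ = 279, giving n₂ = 2 × 279 = 558.

n₁ = 279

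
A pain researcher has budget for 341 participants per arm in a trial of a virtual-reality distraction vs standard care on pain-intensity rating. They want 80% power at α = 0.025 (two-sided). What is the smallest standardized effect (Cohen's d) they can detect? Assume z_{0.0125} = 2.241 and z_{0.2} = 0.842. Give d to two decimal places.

For two independent groups of n = 341 each: d_min = (z_{α/2} + z_β)·√(2/n).
z-sum = 2.241 + 0.842 = 3.083.
d_min = 3.083 × √(2/341) = 3.083 × 0.0766 = 0.236.

d_min ≈ 0.24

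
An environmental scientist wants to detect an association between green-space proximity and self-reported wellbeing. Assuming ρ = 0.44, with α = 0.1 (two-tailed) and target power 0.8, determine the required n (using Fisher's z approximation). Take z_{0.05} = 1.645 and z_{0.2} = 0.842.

Fisher's z: C = ½·ln((1+r)/(1−r)) = ½·ln(2.5714) = 0.4722.
n = ((z_{α/2} + z_β)/C)² + 3.
(1.645 + 0.842) / 0.4722 = 2.487 / 0.4722 = 5.267.
n = 5.267² + 3 = 27.74 + 3 = 30.7.
Round up.

n = 31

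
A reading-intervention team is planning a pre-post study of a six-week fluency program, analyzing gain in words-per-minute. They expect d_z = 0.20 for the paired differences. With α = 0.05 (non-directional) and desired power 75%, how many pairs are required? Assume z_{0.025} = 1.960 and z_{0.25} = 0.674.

For a paired (one-sample on differences) test: n = ((z_{α/2} + z_β) / d)².
z_{α/2} + z_β = 1.960 + 0.674 = 2.634.
n = (2.634 / 0.20)² = 13.170² = 173.45.
Round up.

n = 174 pairs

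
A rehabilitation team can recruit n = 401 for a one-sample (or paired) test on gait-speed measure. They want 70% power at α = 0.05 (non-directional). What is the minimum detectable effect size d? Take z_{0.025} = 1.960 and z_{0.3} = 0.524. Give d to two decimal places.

d_min ≈ 0.12

For a single sample (or paired design) of n = 401: d_min = (z_{α/2} + z_β)/√n.
z-sum = 1.960 + 0.524 = 2.484.
d_min = 2.484 / √401 = 2.484 / 20.025 = 0.124.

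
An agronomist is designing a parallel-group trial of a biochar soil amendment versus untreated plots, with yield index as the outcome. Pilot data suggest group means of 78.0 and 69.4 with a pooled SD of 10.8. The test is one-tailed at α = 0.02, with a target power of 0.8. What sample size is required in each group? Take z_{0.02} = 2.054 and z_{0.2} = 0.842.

Cohen's d = |M₁ − M₂| / SD_pooled = |78.0 − 69.4| / 10.8 = 8.6 / 10.8 = 0.796.
For two independent groups with equal n: n = 2·((z_{α} + z_β) / d)².
z_{α} + z_β = 2.054 + 0.842 = 2.896.
n = 2 × (2.896 / 0.796)² = 2 × 3.638² = 2 × 13.24 = 26.5.
Round up to the next whole participant.

n = 27 per group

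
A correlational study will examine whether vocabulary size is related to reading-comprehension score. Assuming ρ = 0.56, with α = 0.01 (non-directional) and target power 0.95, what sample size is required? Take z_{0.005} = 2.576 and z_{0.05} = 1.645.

n = 48

Fisher's z: C = ½·ln((1+r)/(1−r)) = ½·ln(3.5455) = 0.6328.
n = ((z_{α/2} + z_β)/C)² + 3.
(2.576 + 1.645) / 0.6328 = 4.221 / 0.6328 = 6.670.
n = 6.670² + 3 = 44.49 + 3 = 47.5.
Round up.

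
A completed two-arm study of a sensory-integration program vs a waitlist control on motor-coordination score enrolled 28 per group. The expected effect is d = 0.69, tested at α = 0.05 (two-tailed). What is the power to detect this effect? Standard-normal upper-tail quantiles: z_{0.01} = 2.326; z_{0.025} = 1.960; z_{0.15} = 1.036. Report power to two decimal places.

For two equal groups, power = Φ(d·√(n/2) − z_{α/2}).
d·√(n/2) = 0.69 × √(28/2) = 0.69 × 3.742 = 2.582.
z_β = 2.582 − 1.960 = 0.622.
Power = Φ(0.622) = 0.733.

power ≈ 0.73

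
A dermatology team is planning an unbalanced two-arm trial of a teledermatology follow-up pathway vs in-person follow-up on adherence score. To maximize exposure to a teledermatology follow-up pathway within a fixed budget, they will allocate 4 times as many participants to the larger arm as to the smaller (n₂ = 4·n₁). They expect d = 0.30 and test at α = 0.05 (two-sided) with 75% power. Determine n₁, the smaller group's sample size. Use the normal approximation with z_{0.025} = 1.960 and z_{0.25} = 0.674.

n₁ = 97

With allocation ratio k = n₂/n₁ = 4, Var(x̄₁−x̄₂) = σ²(1/n₁ + 1/(k·n₁)) = σ²·(k+1)/(k·n₁).
So n₁ = (1 + 1/k)·((z_{α/2} + z_β)/d)² = 1.250 × (2.634/0.30)².
n₁ = 1.250 × 77.09 = 96.4.
Round up: n₁ = 97, giving n₂ = 4 × 97 = 388.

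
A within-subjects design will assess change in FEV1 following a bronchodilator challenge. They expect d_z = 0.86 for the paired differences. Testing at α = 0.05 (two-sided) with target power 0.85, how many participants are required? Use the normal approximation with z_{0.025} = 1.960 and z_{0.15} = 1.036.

n = 13 pairs

For a paired (one-sample on differences) test: n = ((z_{α/2} + z_β) / d)².
z_{α/2} + z_β = 1.960 + 1.036 = 2.996.
n = (2.996 / 0.86)² = 3.484² = 12.14.
Round up.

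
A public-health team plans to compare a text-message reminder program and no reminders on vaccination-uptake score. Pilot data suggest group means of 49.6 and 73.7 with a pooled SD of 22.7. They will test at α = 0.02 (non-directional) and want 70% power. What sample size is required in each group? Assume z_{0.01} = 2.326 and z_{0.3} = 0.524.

n = 15 per group

Cohen's d = |M₁ − M₂| / SD_pooled = |49.6 − 73.7| / 22.7 = 24.1 / 22.7 = 1.062.
For two independent groups with equal n: n = 2·((z_{α/2} + z_β) / d)².
z_{α/2} + z_β = 2.326 + 0.524 = 2.850.
n = 2 × (2.850 / 1.062)² = 2 × 2.684² = 2 × 7.20 = 14.4.
Round up to the next whole participant.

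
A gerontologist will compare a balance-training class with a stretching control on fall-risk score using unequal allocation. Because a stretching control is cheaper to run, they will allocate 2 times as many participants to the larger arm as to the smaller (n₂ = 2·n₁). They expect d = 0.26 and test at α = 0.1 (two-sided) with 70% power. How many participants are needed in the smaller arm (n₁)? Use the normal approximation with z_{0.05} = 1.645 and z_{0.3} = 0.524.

n₁ = 105

With allocation ratio k = n₂/n₁ = 2, Var(x̄₁−x̄₂) = σ²(1/n₁ + 1/(k·n₁)) = σ²·(k+1)/(k·n₁).
So n₁ = (1 + 1/k)·((z_{α/2} + z_β)/d)² = 1.500 × (2.169/0.26)².
n₁ = 1.500 × 69.59 = 104.4.
Round up: n₁ = 105, giving n₂ = 2 × 105 = 210.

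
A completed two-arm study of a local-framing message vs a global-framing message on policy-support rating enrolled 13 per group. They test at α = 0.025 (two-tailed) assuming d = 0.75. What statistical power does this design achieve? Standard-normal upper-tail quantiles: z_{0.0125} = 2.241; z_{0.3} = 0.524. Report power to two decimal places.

For two equal groups, power = Φ(d·√(n/2) − z_{α/2}).
d·√(n/2) = 0.75 × √(13/2) = 0.75 × 2.550 = 1.912.
z_β = 1.912 − 2.241 = -0.329.
Power = Φ(-0.329) = 0.371.

power ≈ 0.37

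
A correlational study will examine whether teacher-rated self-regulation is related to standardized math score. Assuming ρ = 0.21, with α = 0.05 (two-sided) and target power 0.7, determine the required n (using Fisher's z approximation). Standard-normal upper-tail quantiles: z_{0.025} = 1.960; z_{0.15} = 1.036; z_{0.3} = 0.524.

Fisher's z: C = ½·ln((1+r)/(1−r)) = ½·ln(1.5316) = 0.2132.
n = ((z_{α/2} + z_β)/C)² + 3.
(1.960 + 0.524) / 0.2132 = 2.484 / 0.2132 = 11.651.
n = 11.651² + 3 = 135.75 + 3 = 138.7.
Round up.

n = 139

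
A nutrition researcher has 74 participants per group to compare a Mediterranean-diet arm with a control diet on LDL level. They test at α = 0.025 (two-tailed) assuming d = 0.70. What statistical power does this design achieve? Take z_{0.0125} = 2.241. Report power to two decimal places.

power ≈ 0.98

For two equal groups, power = Φ(d·√(n/2) − z_{α/2}).
d·√(n/2) = 0.70 × √(74/2) = 0.70 × 6.083 = 4.258.
z_β = 4.258 − 2.241 = 2.017.
Power = Φ(2.017) = 0.978.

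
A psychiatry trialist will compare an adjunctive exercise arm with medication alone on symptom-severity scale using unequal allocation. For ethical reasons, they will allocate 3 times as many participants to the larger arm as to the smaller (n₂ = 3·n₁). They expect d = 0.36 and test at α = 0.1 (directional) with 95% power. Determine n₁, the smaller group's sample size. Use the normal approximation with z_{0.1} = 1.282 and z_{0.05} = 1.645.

With allocation ratio k = n₂/n₁ = 3, Var(x̄₁−x̄₂) = σ²(1/n₁ + 1/(k·n₁)) = σ²·(k+1)/(k·n₁).
So n₁ = (1 + 1/k)·((z_{α} + z_β)/d)² = 1.333 × (2.927/0.36)².
n₁ = 1.333 × 66.11 = 88.1.
Round up: n₁ = 89, giving n₂ = 3 × 89 = 267.

n₁ = 89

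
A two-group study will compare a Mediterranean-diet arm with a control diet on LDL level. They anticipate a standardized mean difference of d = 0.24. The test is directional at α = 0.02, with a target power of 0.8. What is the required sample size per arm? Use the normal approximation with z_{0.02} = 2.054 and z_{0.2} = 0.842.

n = 292 per group

For two independent groups with equal n: n = 2·((z_{α} + z_β) / d)².
z_{α} + z_β = 2.054 + 0.842 = 2.896.
n = 2 × (2.896 / 0.24)² = 2 × 12.067² = 2 × 145.60 = 291.2.
Round up to the next whole participant.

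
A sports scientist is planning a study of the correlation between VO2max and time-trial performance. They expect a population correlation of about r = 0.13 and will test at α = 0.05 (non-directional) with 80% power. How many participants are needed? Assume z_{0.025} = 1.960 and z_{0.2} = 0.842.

n = 463

Fisher's z: C = ½·ln((1+r)/(1−r)) = ½·ln(1.2989) = 0.1307.
n = ((z_{α/2} + z_β)/C)² + 3.
(1.960 + 0.842) / 0.1307 = 2.802 / 0.1307 = 21.438.
n = 21.438² + 3 = 459.61 + 3 = 462.6.
Round up.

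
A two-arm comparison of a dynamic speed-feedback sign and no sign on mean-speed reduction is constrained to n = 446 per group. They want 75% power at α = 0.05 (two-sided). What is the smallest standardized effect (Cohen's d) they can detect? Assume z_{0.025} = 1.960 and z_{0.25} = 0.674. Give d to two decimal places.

d_min ≈ 0.18

For two independent groups of n = 446 each: d_min = (z_{α/2} + z_β)·√(2/n).
z-sum = 1.960 + 0.674 = 2.634.
d_min = 2.634 × √(2/446) = 2.634 × 0.0670 = 0.176.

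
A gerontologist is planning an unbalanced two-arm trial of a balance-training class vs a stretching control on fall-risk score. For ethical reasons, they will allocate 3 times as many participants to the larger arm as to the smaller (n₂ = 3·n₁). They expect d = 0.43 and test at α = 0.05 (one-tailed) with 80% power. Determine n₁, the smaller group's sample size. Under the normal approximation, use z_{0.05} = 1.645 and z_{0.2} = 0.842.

With allocation ratio k = n₂/n₁ = 3, Var(x̄₁−x̄₂) = σ²(1/n₁ + 1/(k·n₁)) = σ²·(k+1)/(k·n₁).
So n₁ = (1 + 1/k)·((z_{α} + z_β)/d)² = 1.333 × (2.487/0.43)².
n₁ = 1.333 × 33.45 = 44.6.
Round up: n₁ = 45, giving n₂ = 3 × 45 = 135.

n₁ = 45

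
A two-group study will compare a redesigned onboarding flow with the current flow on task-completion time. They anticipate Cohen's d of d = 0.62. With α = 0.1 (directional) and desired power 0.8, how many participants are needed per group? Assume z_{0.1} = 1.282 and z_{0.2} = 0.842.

For two independent groups with equal n: n = 2·((z_{α} + z_β) / d)².
z_{α} + z_β = 1.282 + 0.842 = 2.124.
n = 2 × (2.124 / 0.62)² = 2 × 3.426² = 2 × 11.74 = 23.5.
Round up to the next whole participant.

n = 24 per group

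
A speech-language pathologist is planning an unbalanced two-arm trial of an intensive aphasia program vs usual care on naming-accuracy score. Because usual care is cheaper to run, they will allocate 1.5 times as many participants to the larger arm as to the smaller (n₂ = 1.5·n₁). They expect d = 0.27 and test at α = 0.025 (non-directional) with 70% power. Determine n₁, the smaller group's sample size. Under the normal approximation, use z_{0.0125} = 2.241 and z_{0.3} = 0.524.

With allocation ratio k = n₂/n₁ = 1.5, Var(x̄₁−x̄₂) = σ²(1/n₁ + 1/(k·n₁)) = σ²·(k+1)/(k·n₁).
So n₁ = (1 + 1/k)·((z_{α/2} + z_β)/d)² = 1.667 × (2.765/0.27)².
n₁ = 1.667 × 104.87 = 174.8.
Round up: n₁ = 175, giving n₂ = ⌈1.5 × 175⌉ = ⌈262.5⌉ = 263.

n₁ = 175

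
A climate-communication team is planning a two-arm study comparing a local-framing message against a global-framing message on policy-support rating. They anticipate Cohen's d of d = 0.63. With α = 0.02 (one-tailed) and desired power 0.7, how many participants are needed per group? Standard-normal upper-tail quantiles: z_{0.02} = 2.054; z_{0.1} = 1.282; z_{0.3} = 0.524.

n = 34 per group

For two independent groups with equal n: n = 2·((z_{α} + z_β) / d)².
z_{α} + z_β = 2.054 + 0.524 = 2.578.
n = 2 × (2.578 / 0.63)² = 2 × 4.092² = 2 × 16.74 = 33.5.
Round up to the next whole participant.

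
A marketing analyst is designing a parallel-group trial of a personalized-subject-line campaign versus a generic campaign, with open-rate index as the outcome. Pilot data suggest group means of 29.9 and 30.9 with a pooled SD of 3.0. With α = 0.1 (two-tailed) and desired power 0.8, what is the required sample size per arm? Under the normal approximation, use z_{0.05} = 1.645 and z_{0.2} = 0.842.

n = 112 per group

Cohen's d = |M₁ − M₂| / SD_pooled = |29.9 − 30.9| / 3.0 = 1.0 / 3.0 = 0.333.
For two independent groups with equal n: n = 2·((z_{α/2} + z_β) / d)².
z_{α/2} + z_β = 1.645 + 0.842 = 2.487.
n = 2 × (2.487 / 0.333)² = 2 × 7.468² = 2 × 55.78 = 111.6.
Round up to the next whole participant.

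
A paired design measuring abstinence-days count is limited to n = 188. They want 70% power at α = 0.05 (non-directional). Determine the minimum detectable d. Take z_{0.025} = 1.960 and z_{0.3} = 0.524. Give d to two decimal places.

For a single sample (or paired design) of n = 188: d_min = (z_{α/2} + z_β)/√n.
z-sum = 1.960 + 0.524 = 2.484.
d_min = 2.484 / √188 = 2.484 / 13.711 = 0.181.

d_min ≈ 0.18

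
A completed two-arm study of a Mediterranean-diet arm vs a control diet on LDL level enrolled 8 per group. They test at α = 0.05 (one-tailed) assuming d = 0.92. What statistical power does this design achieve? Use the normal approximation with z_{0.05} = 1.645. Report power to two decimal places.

For two equal groups, power = Φ(d·√(n/2) − z_{α}).
d·√(n/2) = 0.92 × √(8/2) = 0.92 × 2.000 = 1.840.
z_β = 1.840 − 1.645 = 0.195.
Power = Φ(0.195) = 0.577.

power ≈ 0.58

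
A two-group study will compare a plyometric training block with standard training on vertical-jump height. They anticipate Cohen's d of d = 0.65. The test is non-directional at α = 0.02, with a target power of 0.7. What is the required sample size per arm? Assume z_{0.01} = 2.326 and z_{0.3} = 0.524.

n = 39 per group

For two independent groups with equal n: n = 2·((z_{α/2} + z_β) / d)².
z_{α/2} + z_β = 2.326 + 0.524 = 2.850.
n = 2 × (2.850 / 0.65)² = 2 × 4.385² = 2 × 19.22 = 38.4.
Round up to the next whole participant.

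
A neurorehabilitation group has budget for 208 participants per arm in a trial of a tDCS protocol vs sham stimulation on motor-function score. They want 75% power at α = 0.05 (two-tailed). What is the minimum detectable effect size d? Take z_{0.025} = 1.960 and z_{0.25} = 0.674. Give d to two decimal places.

For two independent groups of n = 208 each: d_min = (z_{α/2} + z_β)·√(2/n).
z-sum = 1.960 + 0.674 = 2.634.
d_min = 2.634 × √(2/208) = 2.634 × 0.0981 = 0.258.

d_min ≈ 0.26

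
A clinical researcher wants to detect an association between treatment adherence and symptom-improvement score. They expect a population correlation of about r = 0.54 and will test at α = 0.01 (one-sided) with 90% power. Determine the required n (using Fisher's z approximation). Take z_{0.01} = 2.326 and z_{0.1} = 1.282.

n = 39

Fisher's z: C = ½·ln((1+r)/(1−r)) = ½·ln(3.3478) = 0.6042.
n = ((z_{α} + z_β)/C)² + 3.
(2.326 + 1.282) / 0.6042 = 3.608 / 0.6042 = 5.972.
n = 5.972² + 3 = 35.66 + 3 = 38.7.
Round up.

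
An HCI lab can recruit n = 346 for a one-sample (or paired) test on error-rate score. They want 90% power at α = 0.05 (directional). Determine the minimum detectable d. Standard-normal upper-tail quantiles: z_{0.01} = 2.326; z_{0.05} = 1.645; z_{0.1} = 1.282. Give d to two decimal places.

For a single sample (or paired design) of n = 346: d_min = (z_{α} + z_β)/√n.
z-sum = 1.645 + 1.282 = 2.927.
d_min = 2.927 / √346 = 2.927 / 18.601 = 0.157.

d_min ≈ 0.16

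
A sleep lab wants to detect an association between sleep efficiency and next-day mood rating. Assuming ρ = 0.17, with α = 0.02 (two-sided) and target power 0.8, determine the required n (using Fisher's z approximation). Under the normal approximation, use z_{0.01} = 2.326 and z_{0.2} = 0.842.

Fisher's z: C = ½·ln((1+r)/(1−r)) = ½·ln(1.4096) = 0.1717.
n = ((z_{α/2} + z_β)/C)² + 3.
(2.326 + 0.842) / 0.1717 = 3.168 / 0.1717 = 18.451.
n = 18.451² + 3 = 340.43 + 3 = 343.4.
Round up.

n = 344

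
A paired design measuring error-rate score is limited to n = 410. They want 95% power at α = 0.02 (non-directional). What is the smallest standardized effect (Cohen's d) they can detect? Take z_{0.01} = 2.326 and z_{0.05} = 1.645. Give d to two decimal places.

d_min ≈ 0.20

For a single sample (or paired design) of n = 410: d_min = (z_{α/2} + z_β)/√n.
z-sum = 2.326 + 1.645 = 3.971.
d_min = 3.971 / √410 = 3.971 / 20.248 = 0.196.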